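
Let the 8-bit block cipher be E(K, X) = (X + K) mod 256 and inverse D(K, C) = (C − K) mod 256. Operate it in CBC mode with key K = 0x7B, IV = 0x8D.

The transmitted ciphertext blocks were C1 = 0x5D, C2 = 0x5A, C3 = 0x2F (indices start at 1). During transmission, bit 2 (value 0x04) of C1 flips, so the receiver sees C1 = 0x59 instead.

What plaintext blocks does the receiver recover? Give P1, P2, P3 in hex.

CBC decryption: P_i = D(K, C_i) ⊕ C_{i−1}, with C_{0} = IV.
Only C1 changed, to 0x59. In CBC, a change in C_i garbles P_i and flips the same bit in P_{i+1}. Decrypting the received ciphertext:
P1: D(K, 0x59) = 0xDE; 0xDE ⊕ 0x8D = 0x53.
P2: D(K, 0x5A) = 0xDF; 0xDF ⊕ 0x59 = 0x86.
P3: D(K, 0x2F) = 0xB4; 0xB4 ⊕ 0x5A = 0xEE.
Blocks that differ from the original plaintext: P1, P2.

P1 = 0x53, P2 = 0x86, P3 = 0xEE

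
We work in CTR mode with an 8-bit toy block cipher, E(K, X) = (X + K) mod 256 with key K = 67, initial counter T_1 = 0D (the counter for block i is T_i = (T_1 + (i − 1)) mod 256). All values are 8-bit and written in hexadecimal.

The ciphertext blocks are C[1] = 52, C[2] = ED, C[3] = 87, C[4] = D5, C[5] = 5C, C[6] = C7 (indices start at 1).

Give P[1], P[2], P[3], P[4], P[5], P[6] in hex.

P[1] = 26, P[2] = 98, P[3] = F1, P[4] = A2, P[5] = 24, P[6] = BE

CTR decryption: S_i = E(K, T_i) where T_i is the counter for block i; P_i = C_i ⊕ S_i.
P[1]: T = 0D, S = E(K, T) = 74; 52 ⊕ 74 = 26.
P[2]: T = 0E, S = E(K, T) = 75; ED ⊕ 75 = 98.
P[3]: T = 0F, S = E(K, T) = 76; 87 ⊕ 76 = F1.
P[4]: T = 10, S = E(K, T) = 77; D5 ⊕ 77 = A2.
P[5]: T = 11, S = E(K, T) = 78; 5C ⊕ 78 = 24.
P[6]: T = 12, S = E(K, T) = 79; C7 ⊕ 79 = BE.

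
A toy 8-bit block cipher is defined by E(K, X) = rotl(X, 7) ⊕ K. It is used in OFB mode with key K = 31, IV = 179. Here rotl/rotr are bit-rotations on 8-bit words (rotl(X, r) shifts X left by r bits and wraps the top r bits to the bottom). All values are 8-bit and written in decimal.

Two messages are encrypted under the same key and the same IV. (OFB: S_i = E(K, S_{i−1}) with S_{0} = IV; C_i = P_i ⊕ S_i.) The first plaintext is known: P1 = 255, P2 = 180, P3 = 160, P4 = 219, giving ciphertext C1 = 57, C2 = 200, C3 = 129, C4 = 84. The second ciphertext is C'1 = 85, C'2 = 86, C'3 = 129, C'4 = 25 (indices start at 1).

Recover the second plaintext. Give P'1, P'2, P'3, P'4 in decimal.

In OFB with a reused IV, both messages share the same keystream S_i, so C_i ⊕ C'_i = P_i ⊕ P'_i and thus P'_i = P_i ⊕ C_i ⊕ C'_i.
P'1: 255 ⊕ 57 ⊕ 85 = 147.
P'2: 180 ⊕ 200 ⊕ 86 = 42.
P'3: 160 ⊕ 129 ⊕ 129 = 160.
P'4: 219 ⊕ 84 ⊕ 25 = 150.

P'1 = 147, P'2 = 42, P'3 = 160, P'4 = 150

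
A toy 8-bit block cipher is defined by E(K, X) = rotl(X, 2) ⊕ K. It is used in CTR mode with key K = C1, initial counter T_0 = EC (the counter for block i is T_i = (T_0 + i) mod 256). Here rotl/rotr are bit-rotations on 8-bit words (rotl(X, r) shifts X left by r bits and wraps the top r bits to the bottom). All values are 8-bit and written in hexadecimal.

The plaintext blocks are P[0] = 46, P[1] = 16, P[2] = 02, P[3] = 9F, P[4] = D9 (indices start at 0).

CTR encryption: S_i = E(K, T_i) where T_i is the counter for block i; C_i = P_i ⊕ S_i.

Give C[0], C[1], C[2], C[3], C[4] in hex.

C[0]: T = EC, S = E(K, T) = 72; 46 ⊕ 72 = 34.
C[1]: T = ED, S = E(K, T) = 76; 16 ⊕ 76 = 60.
C[2]: T = EE, S = E(K, T) = 7A; 02 ⊕ 7A = 78.
C[3]: T = EF, S = E(K, T) = 7E; 9F ⊕ 7E = E1.
C[4]: T = F0, S = E(K, T) = 02; D9 ⊕ 02 = DB.

C[0] = 34, C[1] = 60, C[2] = 78, C[3] = E1, C[4] = DB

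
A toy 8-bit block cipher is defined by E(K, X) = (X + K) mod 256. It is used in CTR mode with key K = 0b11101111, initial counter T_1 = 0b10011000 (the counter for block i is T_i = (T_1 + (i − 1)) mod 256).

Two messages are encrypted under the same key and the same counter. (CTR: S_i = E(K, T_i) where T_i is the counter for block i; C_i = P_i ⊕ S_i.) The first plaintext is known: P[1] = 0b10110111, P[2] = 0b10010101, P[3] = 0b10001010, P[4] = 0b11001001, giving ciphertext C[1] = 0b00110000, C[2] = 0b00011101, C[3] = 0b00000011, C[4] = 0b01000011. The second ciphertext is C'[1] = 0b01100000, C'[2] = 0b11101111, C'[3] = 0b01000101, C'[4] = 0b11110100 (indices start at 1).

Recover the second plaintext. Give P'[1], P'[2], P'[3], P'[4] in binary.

In CTR with a reused counter, both messages share the same keystream S_i, so C_i ⊕ C'_i = P_i ⊕ P'_i and thus P'_i = P_i ⊕ C_i ⊕ C'_i.
P'[1]: 0b10110111 ⊕ 0b00110000 ⊕ 0b01100000 = 0b11100111.
P'[2]: 0b10010101 ⊕ 0b00011101 ⊕ 0b11101111 = 0b01100111.
P'[3]: 0b10001010 ⊕ 0b00000011 ⊕ 0b01000101 = 0b11001100.
P'[4]: 0b11001001 ⊕ 0b01000011 ⊕ 0b11110100 = 0b01111110.

P'[1] = 0b11100111, P'[2] = 0b01100111, P'[3] = 0b11001100, P'[4] = 0b01111110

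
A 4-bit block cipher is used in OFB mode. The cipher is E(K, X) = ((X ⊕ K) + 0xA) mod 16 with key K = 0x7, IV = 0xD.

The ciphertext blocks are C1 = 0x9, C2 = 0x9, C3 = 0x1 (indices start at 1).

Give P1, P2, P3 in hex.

OFB decryption: S_i = E(K, S_{i−1}) with S_{0} = IV; P_i = C_i ⊕ S_i.
P1: S = E(K, 0xD) = 0x4; 0x9 ⊕ 0x4 = 0xD.
P2: S = E(K, 0x4) = 0xD; 0x9 ⊕ 0xD = 0x4.
P3: S = E(K, 0xD) = 0x4; 0x1 ⊕ 0x4 = 0x5.

P1 = 0xD, P2 = 0x4, P3 = 0x5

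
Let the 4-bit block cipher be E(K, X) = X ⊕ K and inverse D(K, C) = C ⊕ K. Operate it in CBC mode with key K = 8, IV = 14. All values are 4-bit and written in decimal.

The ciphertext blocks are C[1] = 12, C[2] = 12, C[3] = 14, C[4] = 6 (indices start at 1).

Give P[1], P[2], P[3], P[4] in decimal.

P[1] = 10, P[2] = 8, P[3] = 10, P[4] = 0

CBC decryption: P_i = D(K, C_i) ⊕ C_{i−1}, with C_{0} = IV.
P[1]: D(K, 12) = 4; 4 ⊕ 14 = 10.
P[2]: D(K, 12) = 4; 4 ⊕ 12 = 8.
P[3]: D(K, 14) = 6; 6 ⊕ 12 = 10.
P[4]: D(K, 6) = 14; 14 ⊕ 14 = 0.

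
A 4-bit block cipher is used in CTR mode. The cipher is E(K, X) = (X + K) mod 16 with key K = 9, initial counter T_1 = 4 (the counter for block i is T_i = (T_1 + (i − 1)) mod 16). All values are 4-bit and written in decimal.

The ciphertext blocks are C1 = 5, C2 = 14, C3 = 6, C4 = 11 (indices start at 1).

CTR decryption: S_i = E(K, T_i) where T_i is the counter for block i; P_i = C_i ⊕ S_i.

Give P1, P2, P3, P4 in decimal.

P1: T = 4, S = E(K, T) = 13; 5 ⊕ 13 = 8.
P2: T = 5, S = E(K, T) = 14; 14 ⊕ 14 = 0.
P3: T = 6, S = E(K, T) = 15; 6 ⊕ 15 = 9.
P4: T = 7, S = E(K, T) = 0; 11 ⊕ 0 = 11.

P1 = 8, P2 = 0, P3 = 9, P4 = 11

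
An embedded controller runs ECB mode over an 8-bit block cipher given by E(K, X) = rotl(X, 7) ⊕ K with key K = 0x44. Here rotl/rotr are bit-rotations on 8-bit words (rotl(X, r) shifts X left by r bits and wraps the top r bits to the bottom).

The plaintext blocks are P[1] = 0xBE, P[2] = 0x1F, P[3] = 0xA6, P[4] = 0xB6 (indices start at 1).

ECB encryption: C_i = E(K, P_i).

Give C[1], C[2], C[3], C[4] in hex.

C[1] = 0x1B, C[2] = 0xCB, C[3] = 0x17, C[4] = 0x1F

C[1]: E(K, 0xBE) = 0x1B.
C[2]: E(K, 0x1F) = 0xCB.
C[3]: E(K, 0xA6) = 0x17.
C[4]: E(K, 0xB6) = 0x1F.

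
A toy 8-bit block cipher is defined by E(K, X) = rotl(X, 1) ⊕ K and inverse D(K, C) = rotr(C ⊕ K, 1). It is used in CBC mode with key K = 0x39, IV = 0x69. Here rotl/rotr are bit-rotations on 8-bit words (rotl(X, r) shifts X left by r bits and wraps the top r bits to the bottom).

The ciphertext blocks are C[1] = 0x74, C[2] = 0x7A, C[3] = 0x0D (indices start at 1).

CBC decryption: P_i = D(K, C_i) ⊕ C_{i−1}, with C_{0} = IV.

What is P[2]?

P[2]: D(K, 0x7A) = 0xA1; 0xA1 ⊕ 0x74 = 0xD5.

P[2] = 0xD5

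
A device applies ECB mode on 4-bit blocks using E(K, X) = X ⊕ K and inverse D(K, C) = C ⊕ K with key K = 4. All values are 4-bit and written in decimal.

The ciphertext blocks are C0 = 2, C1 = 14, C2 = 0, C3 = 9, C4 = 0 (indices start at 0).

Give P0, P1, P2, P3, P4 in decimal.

ECB decryption: P_i = D(K, C_i).
P0: D(K, 2) = 6.
P1: D(K, 14) = 10.
P2: D(K, 0) = 4.
P3: D(K, 9) = 13.
P4: D(K, 0) = 4.

P0 = 6, P1 = 10, P2 = 4, P3 = 13, P4 = 4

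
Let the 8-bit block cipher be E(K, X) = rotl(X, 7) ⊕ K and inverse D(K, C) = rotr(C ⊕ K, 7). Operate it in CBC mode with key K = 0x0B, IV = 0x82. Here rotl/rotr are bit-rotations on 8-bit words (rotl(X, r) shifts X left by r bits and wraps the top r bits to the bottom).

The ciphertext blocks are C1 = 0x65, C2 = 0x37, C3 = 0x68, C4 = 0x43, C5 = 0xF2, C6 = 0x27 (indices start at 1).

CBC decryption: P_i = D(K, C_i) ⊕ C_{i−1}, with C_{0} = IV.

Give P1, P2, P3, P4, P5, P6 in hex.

P1 = 0x5E, P2 = 0x1D, P3 = 0xF1, P4 = 0xF8, P5 = 0xB0, P6 = 0xAA

P1: D(K, 0x65) = 0xDC; 0xDC ⊕ 0x82 = 0x5E.
P2: D(K, 0x37) = 0x78; 0x78 ⊕ 0x65 = 0x1D.
P3: D(K, 0x68) = 0xC6; 0xC6 ⊕ 0x37 = 0xF1.
P4: D(K, 0x43) = 0x90; 0x90 ⊕ 0x68 = 0xF8.
P5: D(K, 0xF2) = 0xF3; 0xF3 ⊕ 0x43 = 0xB0.
P6: D(K, 0x27) = 0x58; 0x58 ⊕ 0xF2 = 0xAA.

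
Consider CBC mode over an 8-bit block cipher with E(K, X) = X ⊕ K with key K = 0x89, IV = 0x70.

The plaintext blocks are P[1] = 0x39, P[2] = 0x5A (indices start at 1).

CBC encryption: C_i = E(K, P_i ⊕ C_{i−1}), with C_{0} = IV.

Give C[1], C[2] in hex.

C[1] = 0xC0, C[2] = 0x13

C[1]: P[1] ⊕ 0x70 = 0x49; E(K, 0x49) = 0xC0.
C[2]: P[2] ⊕ 0xC0 = 0x9A; E(K, 0x9A) = 0x13.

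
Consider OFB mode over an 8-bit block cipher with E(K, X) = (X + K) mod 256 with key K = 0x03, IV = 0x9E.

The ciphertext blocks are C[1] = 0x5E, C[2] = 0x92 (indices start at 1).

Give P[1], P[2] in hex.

OFB decryption: S_i = E(K, S_{i−1}) with S_{0} = IV; P_i = C_i ⊕ S_i.
P[1]: S = E(K, 0x9E) = 0xA1; 0x5E ⊕ 0xA1 = 0xFF.
P[2]: S = E(K, 0xA1) = 0xA4; 0x92 ⊕ 0xA4 = 0x36.

P[1] = 0xFF, P[2] = 0x36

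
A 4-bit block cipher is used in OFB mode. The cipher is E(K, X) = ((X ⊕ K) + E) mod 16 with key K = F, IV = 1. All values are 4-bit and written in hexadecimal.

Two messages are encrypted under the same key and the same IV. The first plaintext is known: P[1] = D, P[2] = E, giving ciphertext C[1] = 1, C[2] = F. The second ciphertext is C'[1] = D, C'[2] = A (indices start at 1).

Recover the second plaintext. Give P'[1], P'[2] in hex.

In OFB with a reused IV, both messages share the same keystream S_i, so C_i ⊕ C'_i = P_i ⊕ P'_i and thus P'_i = P_i ⊕ C_i ⊕ C'_i.
P'[1]: D ⊕ 1 ⊕ D = 1.
P'[2]: E ⊕ F ⊕ A = B.

P'[1] = 1, P'[2] = B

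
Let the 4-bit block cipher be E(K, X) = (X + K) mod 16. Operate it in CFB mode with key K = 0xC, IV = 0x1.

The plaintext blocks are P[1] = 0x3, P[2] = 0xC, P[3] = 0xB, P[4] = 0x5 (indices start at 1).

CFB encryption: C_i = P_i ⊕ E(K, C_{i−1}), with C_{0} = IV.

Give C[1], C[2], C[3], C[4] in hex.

C[1] = 0xE, C[2] = 0x6, C[3] = 0x9, C[4] = 0x0

C[1]: E(K, 0x1) = 0xD; 0x3 ⊕ 0xD = 0xE.
C[2]: E(K, 0xE) = 0xA; 0xC ⊕ 0xA = 0x6.
C[3]: E(K, 0x6) = 0x2; 0xB ⊕ 0x2 = 0x9.
C[4]: E(K, 0x9) = 0x5; 0x5 ⊕ 0x5 = 0x0.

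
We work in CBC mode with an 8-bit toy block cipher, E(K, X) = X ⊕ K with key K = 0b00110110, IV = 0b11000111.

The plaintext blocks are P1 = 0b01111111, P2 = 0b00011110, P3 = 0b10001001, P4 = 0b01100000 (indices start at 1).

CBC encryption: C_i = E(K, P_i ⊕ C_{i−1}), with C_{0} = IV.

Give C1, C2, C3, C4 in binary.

C1: P1 ⊕ 0b11000111 = 0b10111000; E(K, 0b10111000) = 0b10001110.
C2: P2 ⊕ 0b10001110 = 0b10010000; E(K, 0b10010000) = 0b10100110.
C3: P3 ⊕ 0b10100110 = 0b00101111; E(K, 0b00101111) = 0b00011001.
C4: P4 ⊕ 0b00011001 = 0b01111001; E(K, 0b01111001) = 0b01001111.

C1 = 0b10001110, C2 = 0b10100110, C3 = 0b00011001, C4 = 0b01001111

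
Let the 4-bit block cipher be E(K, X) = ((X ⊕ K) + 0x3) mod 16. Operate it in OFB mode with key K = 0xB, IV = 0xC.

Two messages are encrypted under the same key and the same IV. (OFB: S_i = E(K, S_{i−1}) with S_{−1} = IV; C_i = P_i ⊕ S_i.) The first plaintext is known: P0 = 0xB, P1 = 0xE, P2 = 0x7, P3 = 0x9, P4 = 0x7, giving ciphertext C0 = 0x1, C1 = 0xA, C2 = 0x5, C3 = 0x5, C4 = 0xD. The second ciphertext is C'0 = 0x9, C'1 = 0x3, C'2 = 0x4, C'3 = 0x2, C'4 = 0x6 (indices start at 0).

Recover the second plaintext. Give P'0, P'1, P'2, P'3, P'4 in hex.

P'0 = 0x3, P'1 = 0x7, P'2 = 0x6, P'3 = 0xE, P'4 = 0xC

In OFB with a reused IV, both messages share the same keystream S_i, so C_i ⊕ C'_i = P_i ⊕ P'_i and thus P'_i = P_i ⊕ C_i ⊕ C'_i.
P'0: 0xB ⊕ 0x1 ⊕ 0x9 = 0x3.
P'1: 0xE ⊕ 0xA ⊕ 0x3 = 0x7.
P'2: 0x7 ⊕ 0x5 ⊕ 0x4 = 0x6.
P'3: 0x9 ⊕ 0x5 ⊕ 0x2 = 0xE.
P'4: 0x7 ⊕ 0xD ⊕ 0x6 = 0xC.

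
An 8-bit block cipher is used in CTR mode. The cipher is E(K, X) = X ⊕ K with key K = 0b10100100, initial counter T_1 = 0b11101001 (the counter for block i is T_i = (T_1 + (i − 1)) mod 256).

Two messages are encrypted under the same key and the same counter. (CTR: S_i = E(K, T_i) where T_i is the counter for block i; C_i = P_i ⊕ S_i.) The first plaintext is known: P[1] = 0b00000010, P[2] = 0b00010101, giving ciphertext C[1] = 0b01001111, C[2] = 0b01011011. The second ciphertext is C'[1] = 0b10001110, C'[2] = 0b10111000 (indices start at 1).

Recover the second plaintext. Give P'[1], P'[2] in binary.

In CTR with a reused counter, both messages share the same keystream S_i, so C_i ⊕ C'_i = P_i ⊕ P'_i and thus P'_i = P_i ⊕ C_i ⊕ C'_i.
P'[1]: 0b00000010 ⊕ 0b01001111 ⊕ 0b10001110 = 0b11000011.
P'[2]: 0b00010101 ⊕ 0b01011011 ⊕ 0b10111000 = 0b11110110.

P'[1] = 0b11000011, P'[2] = 0b11110110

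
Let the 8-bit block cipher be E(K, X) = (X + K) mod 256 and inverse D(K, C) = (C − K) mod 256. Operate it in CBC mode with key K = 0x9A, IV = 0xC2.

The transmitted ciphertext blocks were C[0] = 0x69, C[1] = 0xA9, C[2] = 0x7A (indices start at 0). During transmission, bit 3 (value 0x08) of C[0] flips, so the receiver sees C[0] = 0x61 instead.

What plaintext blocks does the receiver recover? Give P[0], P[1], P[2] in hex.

CBC decryption: P_i = D(K, C_i) ⊕ C_{i−1}, with C_{−1} = IV.
Only C[0] changed, to 0x61. In CBC, a change in C_i garbles P_i and flips the same bit in P_{i+1}. Decrypting the received ciphertext:
P[0]: D(K, 0x61) = 0xC7; 0xC7 ⊕ 0xC2 = 0x05.
P[1]: D(K, 0xA9) = 0x0F; 0x0F ⊕ 0x61 = 0x6E.
P[2]: D(K, 0x7A) = 0xE0; 0xE0 ⊕ 0xA9 = 0x49.
Blocks that differ from the original plaintext: P[0], P[1].

P[0] = 0x05, P[1] = 0x6E, P[2] = 0x49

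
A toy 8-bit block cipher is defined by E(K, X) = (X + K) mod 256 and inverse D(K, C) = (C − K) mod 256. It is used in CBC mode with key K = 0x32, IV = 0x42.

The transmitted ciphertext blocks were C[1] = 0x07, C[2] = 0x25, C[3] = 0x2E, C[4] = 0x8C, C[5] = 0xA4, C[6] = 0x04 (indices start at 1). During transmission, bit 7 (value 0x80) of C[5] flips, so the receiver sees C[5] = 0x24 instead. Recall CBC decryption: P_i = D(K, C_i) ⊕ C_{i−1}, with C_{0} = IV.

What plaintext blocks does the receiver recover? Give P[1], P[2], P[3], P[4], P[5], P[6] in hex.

P[1] = 0x97, P[2] = 0xF4, P[3] = 0xD9, P[4] = 0x74, P[5] = 0x7E, P[6] = 0xF6

Only C[5] changed, to 0x24. In CBC, a change in C_i garbles P_i and flips the same bit in P_{i+1}. Decrypting the received ciphertext:
P[1]: D(K, 0x07) = 0xD5; 0xD5 ⊕ 0x42 = 0x97.
P[2]: D(K, 0x25) = 0xF3; 0xF3 ⊕ 0x07 = 0xF4.
P[3]: D(K, 0x2E) = 0xFC; 0xFC ⊕ 0x25 = 0xD9.
P[4]: D(K, 0x8C) = 0x5A; 0x5A ⊕ 0x2E = 0x74.
P[5]: D(K, 0x24) = 0xF2; 0xF2 ⊕ 0x8C = 0x7E.
P[6]: D(K, 0x04) = 0xD2; 0xD2 ⊕ 0x24 = 0xF6.
Blocks that differ from the original plaintext: P[5], P[6].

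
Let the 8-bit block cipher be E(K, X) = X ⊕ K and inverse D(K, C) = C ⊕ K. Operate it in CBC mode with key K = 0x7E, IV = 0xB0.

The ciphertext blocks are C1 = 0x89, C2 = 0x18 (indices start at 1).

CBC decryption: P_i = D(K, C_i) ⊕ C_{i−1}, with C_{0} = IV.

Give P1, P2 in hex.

P1: D(K, 0x89) = 0xF7; 0xF7 ⊕ 0xB0 = 0x47.
P2: D(K, 0x18) = 0x66; 0x66 ⊕ 0x89 = 0xEF.

P1 = 0x47, P2 = 0xEF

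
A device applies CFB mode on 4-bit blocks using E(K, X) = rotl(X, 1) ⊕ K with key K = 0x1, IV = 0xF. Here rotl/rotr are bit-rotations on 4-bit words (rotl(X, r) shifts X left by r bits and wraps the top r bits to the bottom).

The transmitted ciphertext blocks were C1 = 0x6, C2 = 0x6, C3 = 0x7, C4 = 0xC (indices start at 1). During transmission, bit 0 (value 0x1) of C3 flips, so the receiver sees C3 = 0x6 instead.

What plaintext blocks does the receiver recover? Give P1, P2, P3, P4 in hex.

P1 = 0x8, P2 = 0xB, P3 = 0xB, P4 = 0x1

CFB decryption: P_i = C_i ⊕ E(K, C_{i−1}), with C_{0} = IV.
Only C3 changed, to 0x6. In CFB, a change in C_i flips the same bit in P_i and garbles P_{i+1}. Decrypting the received ciphertext:
P1: E(K, 0xF) = 0xE; 0x6 ⊕ 0xE = 0x8.
P2: E(K, 0x6) = 0xD; 0x6 ⊕ 0xD = 0xB.
P3: E(K, 0x6) = 0xD; 0x6 ⊕ 0xD = 0xB.
P4: E(K, 0x6) = 0xD; 0xC ⊕ 0xD = 0x1.
Blocks that differ from the original plaintext: P3, P4.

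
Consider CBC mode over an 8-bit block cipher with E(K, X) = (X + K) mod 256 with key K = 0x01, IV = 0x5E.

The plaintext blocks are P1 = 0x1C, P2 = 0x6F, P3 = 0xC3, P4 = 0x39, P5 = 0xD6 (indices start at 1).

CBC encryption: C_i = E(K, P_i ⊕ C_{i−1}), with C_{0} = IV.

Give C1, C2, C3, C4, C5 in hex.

C1: P1 ⊕ 0x5E = 0x42; E(K, 0x42) = 0x43.
C2: P2 ⊕ 0x43 = 0x2C; E(K, 0x2C) = 0x2D.
C3: P3 ⊕ 0x2D = 0xEE; E(K, 0xEE) = 0xEF.
C4: P4 ⊕ 0xEF = 0xD6; E(K, 0xD6) = 0xD7.
C5: P5 ⊕ 0xD7 = 0x01; E(K, 0x01) = 0x02.

C1 = 0x43, C2 = 0x2D, C3 = 0xEF, C4 = 0xD7, C5 = 0x02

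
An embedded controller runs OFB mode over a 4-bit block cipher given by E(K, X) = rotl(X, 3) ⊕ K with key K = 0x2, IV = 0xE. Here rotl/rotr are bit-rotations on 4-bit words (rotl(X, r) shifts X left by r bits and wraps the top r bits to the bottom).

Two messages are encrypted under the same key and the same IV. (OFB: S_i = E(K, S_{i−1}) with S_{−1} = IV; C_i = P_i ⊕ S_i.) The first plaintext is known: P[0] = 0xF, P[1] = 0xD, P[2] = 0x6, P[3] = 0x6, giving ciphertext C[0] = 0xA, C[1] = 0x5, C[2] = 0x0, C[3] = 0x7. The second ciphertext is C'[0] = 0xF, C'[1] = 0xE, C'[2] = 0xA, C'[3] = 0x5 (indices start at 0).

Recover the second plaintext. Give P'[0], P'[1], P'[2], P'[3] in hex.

In OFB with a reused IV, both messages share the same keystream S_i, so C_i ⊕ C'_i = P_i ⊕ P'_i and thus P'_i = P_i ⊕ C_i ⊕ C'_i.
P'[0]: 0xF ⊕ 0xA ⊕ 0xF = 0xA.
P'[1]: 0xD ⊕ 0x5 ⊕ 0xE = 0x6.
P'[2]: 0x6 ⊕ 0x0 ⊕ 0xA = 0xC.
P'[3]: 0x6 ⊕ 0x7 ⊕ 0x5 = 0x4.

P'[0] = 0xA, P'[1] = 0x6, P'[2] = 0xC, P'[3] = 0x4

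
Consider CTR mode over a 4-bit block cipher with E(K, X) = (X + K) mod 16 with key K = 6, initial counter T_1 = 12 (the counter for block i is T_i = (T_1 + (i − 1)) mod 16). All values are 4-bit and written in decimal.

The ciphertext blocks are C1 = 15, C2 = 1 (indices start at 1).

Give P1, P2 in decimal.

P1 = 13, P2 = 2

CTR decryption: S_i = E(K, T_i) where T_i is the counter for block i; P_i = C_i ⊕ S_i.
P1: T = 12, S = E(K, T) = 2; 15 ⊕ 2 = 13.
P2: T = 13, S = E(K, T) = 3; 1 ⊕ 3 = 2.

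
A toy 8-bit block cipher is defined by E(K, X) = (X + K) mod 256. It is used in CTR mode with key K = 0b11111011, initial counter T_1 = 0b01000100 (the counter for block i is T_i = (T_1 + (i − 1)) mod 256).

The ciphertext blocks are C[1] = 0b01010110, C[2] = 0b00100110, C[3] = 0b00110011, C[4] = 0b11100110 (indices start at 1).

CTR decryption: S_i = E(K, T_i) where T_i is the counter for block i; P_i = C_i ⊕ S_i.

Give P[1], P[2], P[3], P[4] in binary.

P[1]: T = 0b01000100, S = E(K, T) = 0b00111111; 0b01010110 ⊕ 0b00111111 = 0b01101001.
P[2]: T = 0b01000101, S = E(K, T) = 0b01000000; 0b00100110 ⊕ 0b01000000 = 0b01100110.
P[3]: T = 0b01000110, S = E(K, T) = 0b01000001; 0b00110011 ⊕ 0b01000001 = 0b01110010.
P[4]: T = 0b01000111, S = E(K, T) = 0b01000010; 0b11100110 ⊕ 0b01000010 = 0b10100100.

P[1] = 0b01101001, P[2] = 0b01100110, P[3] = 0b01110010, P[4] = 0b10100100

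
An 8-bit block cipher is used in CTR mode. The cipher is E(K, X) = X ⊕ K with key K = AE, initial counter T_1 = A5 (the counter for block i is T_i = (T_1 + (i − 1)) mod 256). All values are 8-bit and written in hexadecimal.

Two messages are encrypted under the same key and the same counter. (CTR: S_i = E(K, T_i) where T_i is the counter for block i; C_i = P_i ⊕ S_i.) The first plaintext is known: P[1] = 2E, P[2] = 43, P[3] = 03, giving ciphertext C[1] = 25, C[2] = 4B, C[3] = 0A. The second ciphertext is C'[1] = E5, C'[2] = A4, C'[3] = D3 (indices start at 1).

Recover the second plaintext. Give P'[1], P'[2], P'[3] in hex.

P'[1] = EE, P'[2] = AC, P'[3] = DA

In CTR with a reused counter, both messages share the same keystream S_i, so C_i ⊕ C'_i = P_i ⊕ P'_i and thus P'_i = P_i ⊕ C_i ⊕ C'_i.
P'[1]: 2E ⊕ 25 ⊕ E5 = EE.
P'[2]: 43 ⊕ 4B ⊕ A4 = AC.
P'[3]: 03 ⊕ 0A ⊕ D3 = DA.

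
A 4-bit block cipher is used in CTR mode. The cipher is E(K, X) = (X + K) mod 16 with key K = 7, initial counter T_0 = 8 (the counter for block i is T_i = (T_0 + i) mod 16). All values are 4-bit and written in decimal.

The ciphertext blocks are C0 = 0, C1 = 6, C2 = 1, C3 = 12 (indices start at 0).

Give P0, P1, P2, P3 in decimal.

P0 = 15, P1 = 6, P2 = 0, P3 = 14

CTR decryption: S_i = E(K, T_i) where T_i is the counter for block i; P_i = C_i ⊕ S_i.
P0: T = 8, S = E(K, T) = 15; 0 ⊕ 15 = 15.
P1: T = 9, S = E(K, T) = 0; 6 ⊕ 0 = 6.
P2: T = 10, S = E(K, T) = 1; 1 ⊕ 1 = 0.
P3: T = 11, S = E(K, T) = 2; 12 ⊕ 2 = 14.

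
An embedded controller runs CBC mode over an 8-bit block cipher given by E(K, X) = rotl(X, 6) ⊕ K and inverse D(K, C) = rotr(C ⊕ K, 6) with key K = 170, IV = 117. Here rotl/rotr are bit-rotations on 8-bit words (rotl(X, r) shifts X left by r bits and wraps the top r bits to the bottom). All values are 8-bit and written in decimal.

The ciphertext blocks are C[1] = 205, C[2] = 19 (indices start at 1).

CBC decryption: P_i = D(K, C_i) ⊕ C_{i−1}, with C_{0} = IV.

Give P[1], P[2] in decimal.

P[1]: D(K, 205) = 157; 157 ⊕ 117 = 232.
P[2]: D(K, 19) = 230; 230 ⊕ 205 = 43.

P[1] = 232, P[2] = 43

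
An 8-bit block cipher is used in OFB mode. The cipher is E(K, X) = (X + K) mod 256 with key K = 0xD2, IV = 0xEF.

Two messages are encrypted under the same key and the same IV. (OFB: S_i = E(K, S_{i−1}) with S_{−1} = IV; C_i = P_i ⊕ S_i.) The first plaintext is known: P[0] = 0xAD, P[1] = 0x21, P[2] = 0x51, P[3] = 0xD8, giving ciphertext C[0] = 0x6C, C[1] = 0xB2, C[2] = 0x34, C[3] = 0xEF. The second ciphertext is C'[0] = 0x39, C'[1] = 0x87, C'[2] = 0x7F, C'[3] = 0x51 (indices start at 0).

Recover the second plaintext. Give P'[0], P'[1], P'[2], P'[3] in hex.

In OFB with a reused IV, both messages share the same keystream S_i, so C_i ⊕ C'_i = P_i ⊕ P'_i and thus P'_i = P_i ⊕ C_i ⊕ C'_i.
P'[0]: 0xAD ⊕ 0x6C ⊕ 0x39 = 0xF8.
P'[1]: 0x21 ⊕ 0xB2 ⊕ 0x87 = 0x14.
P'[2]: 0x51 ⊕ 0x34 ⊕ 0x7F = 0x1A.
P'[3]: 0xD8 ⊕ 0xEF ⊕ 0x51 = 0x66.

P'[0] = 0xF8, P'[1] = 0x14, P'[2] = 0x1A, P'[3] = 0x66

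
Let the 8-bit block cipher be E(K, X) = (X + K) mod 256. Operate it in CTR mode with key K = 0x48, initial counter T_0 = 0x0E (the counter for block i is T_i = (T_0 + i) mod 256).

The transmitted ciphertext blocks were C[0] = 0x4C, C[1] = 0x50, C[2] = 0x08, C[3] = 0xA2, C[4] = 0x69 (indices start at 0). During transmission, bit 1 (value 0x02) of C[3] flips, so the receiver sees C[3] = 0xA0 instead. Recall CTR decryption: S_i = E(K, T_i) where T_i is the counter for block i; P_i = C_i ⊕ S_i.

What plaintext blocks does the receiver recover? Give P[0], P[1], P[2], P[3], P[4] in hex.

P[0] = 0x1A, P[1] = 0x07, P[2] = 0x50, P[3] = 0xF9, P[4] = 0x33

Only C[3] changed, to 0xA0. In CTR, a change in C_i flips the same bit in P_i only; the keystream is unaffected. Decrypting the received ciphertext:
P[0]: T = 0x0E, S = E(K, T) = 0x56; 0x4C ⊕ 0x56 = 0x1A.
P[1]: T = 0x0F, S = E(K, T) = 0x57; 0x50 ⊕ 0x57 = 0x07.
P[2]: T = 0x10, S = E(K, T) = 0x58; 0x08 ⊕ 0x58 = 0x50.
P[3]: T = 0x11, S = E(K, T) = 0x59; 0xA0 ⊕ 0x59 = 0xF9.
P[4]: T = 0x12, S = E(K, T) = 0x5A; 0x69 ⊕ 0x5A = 0x33.
Blocks that differ from the original plaintext: P[3].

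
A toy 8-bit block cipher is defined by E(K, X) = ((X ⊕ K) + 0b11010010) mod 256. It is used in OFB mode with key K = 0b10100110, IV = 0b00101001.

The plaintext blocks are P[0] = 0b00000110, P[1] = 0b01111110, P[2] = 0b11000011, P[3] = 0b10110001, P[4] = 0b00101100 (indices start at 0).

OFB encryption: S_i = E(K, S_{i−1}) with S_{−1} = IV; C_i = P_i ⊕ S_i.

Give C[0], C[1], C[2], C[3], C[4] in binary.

C[0] = 0b01100111, C[1] = 0b11100111, C[2] = 0b11010010, C[3] = 0b00111000, C[4] = 0b00101101

C[0]: S = E(K, 0b00101001) = 0b01100001; 0b00000110 ⊕ 0b01100001 = 0b01100111.
C[1]: S = E(K, 0b01100001) = 0b10011001; 0b01111110 ⊕ 0b10011001 = 0b11100111.
C[2]: S = E(K, 0b10011001) = 0b00010001; 0b11000011 ⊕ 0b00010001 = 0b11010010.
C[3]: S = E(K, 0b00010001) = 0b10001001; 0b10110001 ⊕ 0b10001001 = 0b00111000.
C[4]: S = E(K, 0b10001001) = 0b00000001; 0b00101100 ⊕ 0b00000001 = 0b00101101.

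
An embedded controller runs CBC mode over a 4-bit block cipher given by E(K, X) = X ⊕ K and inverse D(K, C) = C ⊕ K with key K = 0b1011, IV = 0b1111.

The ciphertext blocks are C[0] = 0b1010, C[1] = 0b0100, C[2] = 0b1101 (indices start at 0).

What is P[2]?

CBC decryption: P_i = D(K, C_i) ⊕ C_{i−1}, with C_{−1} = IV.
P[2]: D(K, 0b1101) = 0b0110; 0b0110 ⊕ 0b0100 = 0b0010.

P[2] = 0b0010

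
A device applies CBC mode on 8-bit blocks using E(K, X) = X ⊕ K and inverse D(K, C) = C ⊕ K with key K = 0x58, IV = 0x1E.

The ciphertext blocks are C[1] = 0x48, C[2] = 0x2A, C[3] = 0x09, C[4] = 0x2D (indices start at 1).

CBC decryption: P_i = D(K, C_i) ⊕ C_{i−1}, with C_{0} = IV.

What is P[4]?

P[4] = 0x7C

P[4]: D(K, 0x2D) = 0x75; 0x75 ⊕ 0x09 = 0x7C.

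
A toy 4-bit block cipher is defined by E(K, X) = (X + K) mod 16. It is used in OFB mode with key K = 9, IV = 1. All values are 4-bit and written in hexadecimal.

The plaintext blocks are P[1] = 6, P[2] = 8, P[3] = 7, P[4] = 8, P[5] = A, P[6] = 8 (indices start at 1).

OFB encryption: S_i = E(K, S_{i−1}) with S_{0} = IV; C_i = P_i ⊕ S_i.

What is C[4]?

C[4] = D

C[1]: S = E(K, 1) = A; 6 ⊕ A = C.
C[2]: S = E(K, A) = 3; 8 ⊕ 3 = B.
C[3]: S = E(K, 3) = C; 7 ⊕ C = B.
C[4]: S = E(K, C) = 5; 8 ⊕ 5 = D.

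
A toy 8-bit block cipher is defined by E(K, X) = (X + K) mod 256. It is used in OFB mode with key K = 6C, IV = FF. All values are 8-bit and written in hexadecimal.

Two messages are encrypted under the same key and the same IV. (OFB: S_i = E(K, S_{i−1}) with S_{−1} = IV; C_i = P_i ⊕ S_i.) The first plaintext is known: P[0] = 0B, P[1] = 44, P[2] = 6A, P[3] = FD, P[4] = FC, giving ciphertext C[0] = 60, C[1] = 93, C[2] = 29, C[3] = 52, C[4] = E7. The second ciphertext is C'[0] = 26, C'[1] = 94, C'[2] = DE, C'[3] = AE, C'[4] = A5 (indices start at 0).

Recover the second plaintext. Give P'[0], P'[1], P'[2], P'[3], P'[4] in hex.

P'[0] = 4D, P'[1] = 43, P'[2] = 9D, P'[3] = 01, P'[4] = BE

In OFB with a reused IV, both messages share the same keystream S_i, so C_i ⊕ C'_i = P_i ⊕ P'_i and thus P'_i = P_i ⊕ C_i ⊕ C'_i.
P'[0]: 0B ⊕ 60 ⊕ 26 = 4D.
P'[1]: 44 ⊕ 93 ⊕ 94 = 43.
P'[2]: 6A ⊕ 29 ⊕ DE = 9D.
P'[3]: FD ⊕ 52 ⊕ AE = 01.
P'[4]: FC ⊕ E7 ⊕ A5 = BE.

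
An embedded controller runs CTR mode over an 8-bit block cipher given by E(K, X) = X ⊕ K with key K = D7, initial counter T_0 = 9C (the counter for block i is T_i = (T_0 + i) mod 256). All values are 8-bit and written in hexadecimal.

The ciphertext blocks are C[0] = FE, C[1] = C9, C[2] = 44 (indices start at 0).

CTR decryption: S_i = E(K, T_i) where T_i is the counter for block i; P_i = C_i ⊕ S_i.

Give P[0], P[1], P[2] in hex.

P[0]: T = 9C, S = E(K, T) = 4B; FE ⊕ 4B = B5.
P[1]: T = 9D, S = E(K, T) = 4A; C9 ⊕ 4A = 83.
P[2]: T = 9E, S = E(K, T) = 49; 44 ⊕ 49 = 0D.

P[0] = B5, P[1] = 83, P[2] = 0D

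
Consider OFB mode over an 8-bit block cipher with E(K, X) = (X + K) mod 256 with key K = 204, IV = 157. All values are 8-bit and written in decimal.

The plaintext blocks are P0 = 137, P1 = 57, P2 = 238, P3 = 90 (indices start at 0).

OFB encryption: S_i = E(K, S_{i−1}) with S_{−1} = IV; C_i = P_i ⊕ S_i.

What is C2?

C2 = 239

C0: S = E(K, 157) = 105; 137 ⊕ 105 = 224.
C1: S = E(K, 105) = 53; 57 ⊕ 53 = 12.
C2: S = E(K, 53) = 1; 238 ⊕ 1 = 239.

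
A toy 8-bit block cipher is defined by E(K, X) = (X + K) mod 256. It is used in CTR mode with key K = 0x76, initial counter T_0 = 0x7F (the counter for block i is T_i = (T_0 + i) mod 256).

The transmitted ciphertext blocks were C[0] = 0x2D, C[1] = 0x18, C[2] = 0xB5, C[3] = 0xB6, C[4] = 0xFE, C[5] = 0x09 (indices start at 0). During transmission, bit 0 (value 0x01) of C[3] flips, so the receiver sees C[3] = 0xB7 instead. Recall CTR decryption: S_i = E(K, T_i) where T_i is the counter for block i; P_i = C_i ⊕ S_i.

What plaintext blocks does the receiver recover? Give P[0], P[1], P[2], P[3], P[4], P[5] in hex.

P[0] = 0xD8, P[1] = 0xEE, P[2] = 0x42, P[3] = 0x4F, P[4] = 0x07, P[5] = 0xF3

Only C[3] changed, to 0xB7. In CTR, a change in C_i flips the same bit in P_i only; the keystream is unaffected. Decrypting the received ciphertext:
P[0]: T = 0x7F, S = E(K, T) = 0xF5; 0x2D ⊕ 0xF5 = 0xD8.
P[1]: T = 0x80, S = E(K, T) = 0xF6; 0x18 ⊕ 0xF6 = 0xEE.
P[2]: T = 0x81, S = E(K, T) = 0xF7; 0xB5 ⊕ 0xF7 = 0x42.
P[3]: T = 0x82, S = E(K, T) = 0xF8; 0xB7 ⊕ 0xF8 = 0x4F.
P[4]: T = 0x83, S = E(K, T) = 0xF9; 0xFE ⊕ 0xF9 = 0x07.
P[5]: T = 0x84, S = E(K, T) = 0xFA; 0x09 ⊕ 0xFA = 0xF3.
Blocks that differ from the original plaintext: P[3].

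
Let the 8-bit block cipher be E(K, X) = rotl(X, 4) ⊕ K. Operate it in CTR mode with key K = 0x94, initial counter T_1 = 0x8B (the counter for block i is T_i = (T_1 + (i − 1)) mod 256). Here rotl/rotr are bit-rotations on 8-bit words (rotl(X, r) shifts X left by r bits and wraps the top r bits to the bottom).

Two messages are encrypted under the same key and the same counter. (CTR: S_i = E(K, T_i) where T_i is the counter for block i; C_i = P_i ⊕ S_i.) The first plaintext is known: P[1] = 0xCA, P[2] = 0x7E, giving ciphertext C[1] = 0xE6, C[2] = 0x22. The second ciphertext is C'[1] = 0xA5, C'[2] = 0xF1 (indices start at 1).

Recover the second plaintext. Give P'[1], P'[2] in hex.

In CTR with a reused counter, both messages share the same keystream S_i, so C_i ⊕ C'_i = P_i ⊕ P'_i and thus P'_i = P_i ⊕ C_i ⊕ C'_i.
P'[1]: 0xCA ⊕ 0xE6 ⊕ 0xA5 = 0x89.
P'[2]: 0x7E ⊕ 0x22 ⊕ 0xF1 = 0xAD.

P'[1] = 0x89, P'[2] = 0xAD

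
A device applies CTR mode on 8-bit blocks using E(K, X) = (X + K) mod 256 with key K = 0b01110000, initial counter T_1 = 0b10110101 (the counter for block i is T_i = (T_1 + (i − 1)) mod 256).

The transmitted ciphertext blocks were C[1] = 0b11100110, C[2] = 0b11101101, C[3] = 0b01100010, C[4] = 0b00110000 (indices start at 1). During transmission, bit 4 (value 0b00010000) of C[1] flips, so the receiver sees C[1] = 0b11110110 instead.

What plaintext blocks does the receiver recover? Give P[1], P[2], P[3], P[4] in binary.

CTR decryption: S_i = E(K, T_i) where T_i is the counter for block i; P_i = C_i ⊕ S_i.
Only C[1] changed, to 0b11110110. In CTR, a change in C_i flips the same bit in P_i only; the keystream is unaffected. Decrypting the received ciphertext:
P[1]: T = 0b10110101, S = E(K, T) = 0b00100101; 0b11110110 ⊕ 0b00100101 = 0b11010011.
P[2]: T = 0b10110110, S = E(K, T) = 0b00100110; 0b11101101 ⊕ 0b00100110 = 0b11001011.
P[3]: T = 0b10110111, S = E(K, T) = 0b00100111; 0b01100010 ⊕ 0b00100111 = 0b01000101.
P[4]: T = 0b10111000, S = E(K, T) = 0b00101000; 0b00110000 ⊕ 0b00101000 = 0b00011000.
Blocks that differ from the original plaintext: P[1].

P[1] = 0b11010011, P[2] = 0b11001011, P[3] = 0b01000101, P[4] = 0b00011000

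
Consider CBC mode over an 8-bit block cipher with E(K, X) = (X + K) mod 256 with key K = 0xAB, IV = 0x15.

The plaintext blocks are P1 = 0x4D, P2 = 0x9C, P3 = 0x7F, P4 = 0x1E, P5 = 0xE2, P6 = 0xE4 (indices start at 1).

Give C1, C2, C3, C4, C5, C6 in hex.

C1 = 0x03, C2 = 0x4A, C3 = 0xE0, C4 = 0xA9, C5 = 0xF6, C6 = 0xBD

CBC encryption: C_i = E(K, P_i ⊕ C_{i−1}), with C_{0} = IV.
C1: P1 ⊕ 0x15 = 0x58; E(K, 0x58) = 0x03.
C2: P2 ⊕ 0x03 = 0x9F; E(K, 0x9F) = 0x4A.
C3: P3 ⊕ 0x4A = 0x35; E(K, 0x35) = 0xE0.
C4: P4 ⊕ 0xE0 = 0xFE; E(K, 0xFE) = 0xA9.
C5: P5 ⊕ 0xA9 = 0x4B; E(K, 0x4B) = 0xF6.
C6: P6 ⊕ 0xF6 = 0x12; E(K, 0x12) = 0xBD.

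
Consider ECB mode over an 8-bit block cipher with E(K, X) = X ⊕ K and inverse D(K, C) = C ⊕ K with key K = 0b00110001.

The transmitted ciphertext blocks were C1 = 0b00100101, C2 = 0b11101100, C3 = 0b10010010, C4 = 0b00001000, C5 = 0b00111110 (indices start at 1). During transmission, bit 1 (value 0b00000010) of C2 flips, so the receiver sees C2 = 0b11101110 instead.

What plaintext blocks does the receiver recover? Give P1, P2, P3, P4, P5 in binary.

P1 = 0b00010100, P2 = 0b11011111, P3 = 0b10100011, P4 = 0b00111001, P5 = 0b00001111

ECB decryption: P_i = D(K, C_i).
Only C2 changed, to 0b11101110. In ECB, a change in C_i affects only P_i. Decrypting the received ciphertext:
P1: D(K, 0b00100101) = 0b00010100.
P2: D(K, 0b11101110) = 0b11011111.
P3: D(K, 0b10010010) = 0b10100011.
P4: D(K, 0b00001000) = 0b00111001.
P5: D(K, 0b00111110) = 0b00001111.
Blocks that differ from the original plaintext: P2.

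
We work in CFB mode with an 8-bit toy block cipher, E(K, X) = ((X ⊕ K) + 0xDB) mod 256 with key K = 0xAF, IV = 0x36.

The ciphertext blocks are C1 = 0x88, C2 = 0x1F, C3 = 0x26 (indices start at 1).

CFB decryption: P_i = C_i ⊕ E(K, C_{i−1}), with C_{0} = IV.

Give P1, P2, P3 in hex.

P1 = 0xFC, P2 = 0x1D, P3 = 0xAD

P1: E(K, 0x36) = 0x74; 0x88 ⊕ 0x74 = 0xFC.
P2: E(K, 0x88) = 0x02; 0x1F ⊕ 0x02 = 0x1D.
P3: E(K, 0x1F) = 0x8B; 0x26 ⊕ 0x8B = 0xAD.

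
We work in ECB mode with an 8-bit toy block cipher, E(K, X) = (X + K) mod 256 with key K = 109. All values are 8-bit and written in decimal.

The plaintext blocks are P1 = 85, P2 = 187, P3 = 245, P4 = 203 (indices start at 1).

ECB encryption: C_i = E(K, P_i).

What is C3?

C3 = 98

C3: E(K, 245) = 98.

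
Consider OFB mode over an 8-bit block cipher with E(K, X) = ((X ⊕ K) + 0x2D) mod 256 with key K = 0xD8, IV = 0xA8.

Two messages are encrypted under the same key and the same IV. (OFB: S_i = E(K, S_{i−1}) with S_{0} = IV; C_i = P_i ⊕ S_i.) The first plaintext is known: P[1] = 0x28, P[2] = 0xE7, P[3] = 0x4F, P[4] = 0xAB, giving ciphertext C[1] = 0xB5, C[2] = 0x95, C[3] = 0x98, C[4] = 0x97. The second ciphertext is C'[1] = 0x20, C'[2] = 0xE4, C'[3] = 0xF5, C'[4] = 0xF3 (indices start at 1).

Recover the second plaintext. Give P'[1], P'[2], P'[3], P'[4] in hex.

In OFB with a reused IV, both messages share the same keystream S_i, so C_i ⊕ C'_i = P_i ⊕ P'_i and thus P'_i = P_i ⊕ C_i ⊕ C'_i.
P'[1]: 0x28 ⊕ 0xB5 ⊕ 0x20 = 0xBD.
P'[2]: 0xE7 ⊕ 0x95 ⊕ 0xE4 = 0x96.
P'[3]: 0x4F ⊕ 0x98 ⊕ 0xF5 = 0x22.
P'[4]: 0xAB ⊕ 0x97 ⊕ 0xF3 = 0xCF.

P'[1] = 0xBD, P'[2] = 0x96, P'[3] = 0x22, P'[4] = 0xCF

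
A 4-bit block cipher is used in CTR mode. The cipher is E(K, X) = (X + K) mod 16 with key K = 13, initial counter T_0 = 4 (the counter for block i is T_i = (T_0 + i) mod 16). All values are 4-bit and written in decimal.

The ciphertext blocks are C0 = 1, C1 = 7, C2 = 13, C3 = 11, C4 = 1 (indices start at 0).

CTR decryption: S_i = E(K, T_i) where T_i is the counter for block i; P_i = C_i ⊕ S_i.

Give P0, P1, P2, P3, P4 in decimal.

P0: T = 4, S = E(K, T) = 1; 1 ⊕ 1 = 0.
P1: T = 5, S = E(K, T) = 2; 7 ⊕ 2 = 5.
P2: T = 6, S = E(K, T) = 3; 13 ⊕ 3 = 14.
P3: T = 7, S = E(K, T) = 4; 11 ⊕ 4 = 15.
P4: T = 8, S = E(K, T) = 5; 1 ⊕ 5 = 4.

P0 = 0, P1 = 5, P2 = 14, P3 = 15, P4 = 4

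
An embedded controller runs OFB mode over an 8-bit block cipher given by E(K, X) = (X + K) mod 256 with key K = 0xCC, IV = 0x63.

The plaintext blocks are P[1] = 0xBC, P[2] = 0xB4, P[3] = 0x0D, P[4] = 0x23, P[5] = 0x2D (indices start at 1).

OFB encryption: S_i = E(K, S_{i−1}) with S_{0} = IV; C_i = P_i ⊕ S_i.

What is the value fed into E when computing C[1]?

C[1]: S = E(K, 0x63) = 0x2F; 0xBC ⊕ 0x2F = 0x93.
So the input to E for block [1] is 0x63.

0x63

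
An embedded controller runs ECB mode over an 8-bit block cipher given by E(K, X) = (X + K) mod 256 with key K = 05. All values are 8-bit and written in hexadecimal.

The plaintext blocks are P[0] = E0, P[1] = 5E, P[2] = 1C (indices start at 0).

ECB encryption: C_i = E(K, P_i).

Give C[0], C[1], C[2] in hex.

C[0] = E5, C[1] = 63, C[2] = 21

C[0]: E(K, E0) = E5.
C[1]: E(K, 5E) = 63.
C[2]: E(K, 1C) = 21.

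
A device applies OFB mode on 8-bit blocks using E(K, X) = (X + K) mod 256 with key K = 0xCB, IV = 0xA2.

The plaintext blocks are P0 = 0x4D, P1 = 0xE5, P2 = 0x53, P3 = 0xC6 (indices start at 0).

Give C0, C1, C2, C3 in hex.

C0 = 0x20, C1 = 0xDD, C2 = 0x50, C3 = 0x08

OFB encryption: S_i = E(K, S_{i−1}) with S_{−1} = IV; C_i = P_i ⊕ S_i.
C0: S = E(K, 0xA2) = 0x6D; 0x4D ⊕ 0x6D = 0x20.
C1: S = E(K, 0x6D) = 0x38; 0xE5 ⊕ 0x38 = 0xDD.
C2: S = E(K, 0x38) = 0x03; 0x53 ⊕ 0x03 = 0x50.
C3: S = E(K, 0x03) = 0xCE; 0xC6 ⊕ 0xCE = 0x08.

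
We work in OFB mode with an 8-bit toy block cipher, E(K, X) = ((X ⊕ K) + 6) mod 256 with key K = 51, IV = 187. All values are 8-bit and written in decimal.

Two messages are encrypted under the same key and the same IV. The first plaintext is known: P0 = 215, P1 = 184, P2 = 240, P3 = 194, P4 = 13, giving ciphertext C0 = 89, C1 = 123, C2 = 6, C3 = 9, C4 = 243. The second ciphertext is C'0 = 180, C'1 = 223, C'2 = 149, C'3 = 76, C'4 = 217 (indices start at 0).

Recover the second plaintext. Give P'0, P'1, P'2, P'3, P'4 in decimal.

P'0 = 58, P'1 = 28, P'2 = 99, P'3 = 135, P'4 = 39

In OFB with a reused IV, both messages share the same keystream S_i, so C_i ⊕ C'_i = P_i ⊕ P'_i and thus P'_i = P_i ⊕ C_i ⊕ C'_i.
P'0: 215 ⊕ 89 ⊕ 180 = 58.
P'1: 184 ⊕ 123 ⊕ 223 = 28.
P'2: 240 ⊕ 6 ⊕ 149 = 99.
P'3: 194 ⊕ 9 ⊕ 76 = 135.
P'4: 13 ⊕ 243 ⊕ 217 = 39.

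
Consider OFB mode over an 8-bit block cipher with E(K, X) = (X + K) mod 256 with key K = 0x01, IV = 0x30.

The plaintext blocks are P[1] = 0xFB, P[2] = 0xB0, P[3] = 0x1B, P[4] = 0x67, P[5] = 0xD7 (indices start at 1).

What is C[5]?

C[5] = 0xE2

OFB encryption: S_i = E(K, S_{i−1}) with S_{0} = IV; C_i = P_i ⊕ S_i.
C[1]: S = E(K, 0x30) = 0x31; 0xFB ⊕ 0x31 = 0xCA.
C[2]: S = E(K, 0x31) = 0x32; 0xB0 ⊕ 0x32 = 0x82.
C[3]: S = E(K, 0x32) = 0x33; 0x1B ⊕ 0x33 = 0x28.
C[4]: S = E(K, 0x33) = 0x34; 0x67 ⊕ 0x34 = 0x53.
C[5]: S = E(K, 0x34) = 0x35; 0xD7 ⊕ 0x35 = 0xE2.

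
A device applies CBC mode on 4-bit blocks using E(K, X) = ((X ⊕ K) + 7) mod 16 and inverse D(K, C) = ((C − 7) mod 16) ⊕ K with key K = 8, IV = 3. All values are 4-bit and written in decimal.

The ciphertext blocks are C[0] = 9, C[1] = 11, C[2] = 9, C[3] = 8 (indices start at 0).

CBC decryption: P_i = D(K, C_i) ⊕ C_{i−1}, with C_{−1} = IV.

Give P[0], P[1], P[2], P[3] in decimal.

P[0]: D(K, 9) = 10; 10 ⊕ 3 = 9.
P[1]: D(K, 11) = 12; 12 ⊕ 9 = 5.
P[2]: D(K, 9) = 10; 10 ⊕ 11 = 1.
P[3]: D(K, 8) = 9; 9 ⊕ 9 = 0.

P[0] = 9, P[1] = 5, P[2] = 1, P[3] = 0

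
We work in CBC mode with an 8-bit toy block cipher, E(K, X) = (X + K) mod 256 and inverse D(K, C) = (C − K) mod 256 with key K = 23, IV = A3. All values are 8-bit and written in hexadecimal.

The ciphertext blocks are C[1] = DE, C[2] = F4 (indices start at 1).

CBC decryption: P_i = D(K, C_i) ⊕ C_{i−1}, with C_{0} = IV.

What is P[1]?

P[1]: D(K, DE) = BB; BB ⊕ A3 = 18.

P[1] = 18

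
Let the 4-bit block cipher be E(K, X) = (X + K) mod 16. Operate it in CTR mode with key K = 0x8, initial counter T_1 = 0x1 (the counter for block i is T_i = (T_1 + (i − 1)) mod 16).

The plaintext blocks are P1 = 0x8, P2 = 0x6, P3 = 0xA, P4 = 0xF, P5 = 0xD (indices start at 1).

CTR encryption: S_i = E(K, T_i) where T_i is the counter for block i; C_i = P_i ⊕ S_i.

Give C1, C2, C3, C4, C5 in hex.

C1: T = 0x1, S = E(K, T) = 0x9; 0x8 ⊕ 0x9 = 0x1.
C2: T = 0x2, S = E(K, T) = 0xA; 0x6 ⊕ 0xA = 0xC.
C3: T = 0x3, S = E(K, T) = 0xB; 0xA ⊕ 0xB = 0x1.
C4: T = 0x4, S = E(K, T) = 0xC; 0xF ⊕ 0xC = 0x3.
C5: T = 0x5, S = E(K, T) = 0xD; 0xD ⊕ 0xD = 0x0.

C1 = 0x1, C2 = 0xC, C3 = 0x1, C4 = 0x3, C5 = 0x0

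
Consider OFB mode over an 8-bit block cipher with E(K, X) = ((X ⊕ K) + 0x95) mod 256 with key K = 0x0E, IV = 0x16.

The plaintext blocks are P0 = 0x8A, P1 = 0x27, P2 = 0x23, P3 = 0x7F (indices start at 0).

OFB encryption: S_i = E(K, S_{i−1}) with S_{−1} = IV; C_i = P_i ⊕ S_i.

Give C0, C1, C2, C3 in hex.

C0: S = E(K, 0x16) = 0xAD; 0x8A ⊕ 0xAD = 0x27.
C1: S = E(K, 0xAD) = 0x38; 0x27 ⊕ 0x38 = 0x1F.
C2: S = E(K, 0x38) = 0xCB; 0x23 ⊕ 0xCB = 0xE8.
C3: S = E(K, 0xCB) = 0x5A; 0x7F ⊕ 0x5A = 0x25.

C0 = 0x27, C1 = 0x1F, C2 = 0xE8, C3 = 0x25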